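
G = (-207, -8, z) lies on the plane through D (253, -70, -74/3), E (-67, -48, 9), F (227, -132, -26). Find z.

77/3

Coplanarity requires DE · (DF × DG) = 0.
DE = (-320, 22, 101/3), DF = (-26, -62, -4/3); the triple product is linear in z with coefficient 20412 and constant term -523908.
Setting it to zero: z = 77/3.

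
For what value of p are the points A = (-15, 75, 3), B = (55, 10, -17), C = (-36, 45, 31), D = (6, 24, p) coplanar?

Normal to plane ABC: n = (-2420, -1540, -3465); plane equation n·P = -89595.
Requiring n·D = -89595: (-3465)p + (-51480) = -89595.
So p = 11.

11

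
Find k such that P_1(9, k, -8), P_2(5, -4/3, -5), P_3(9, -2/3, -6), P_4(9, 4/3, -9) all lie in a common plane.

The points are coplanar iff P_1P_2 · (P_1P_3 × P_1P_4) = 0.
Expanding, this is linear in k: (-12)k + (8) = 0.
So k = 2/3.

2/3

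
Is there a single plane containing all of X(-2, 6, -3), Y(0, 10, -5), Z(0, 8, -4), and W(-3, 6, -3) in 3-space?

A normal to the plane through X, Y, Z is n = XY × XZ = (0, -2, -4).
The plane has equation n·P = 0. For W: n·W = 0.
Equal, so W lies in the plane and all four are coplanar.

Yes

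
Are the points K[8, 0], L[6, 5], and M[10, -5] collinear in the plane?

Yes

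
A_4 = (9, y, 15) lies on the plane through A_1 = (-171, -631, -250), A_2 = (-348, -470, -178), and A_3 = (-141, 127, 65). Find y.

The plane through A_1, A_2, A_3 has equation −3861x + 57915y − 138996z = -1135134.
Substituting A_4: (57915)y + (-2119689) = -1135134, so y = 17.

17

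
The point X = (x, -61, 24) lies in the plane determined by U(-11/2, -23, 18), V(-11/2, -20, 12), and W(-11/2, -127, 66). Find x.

-11/2

The plane through U, V, W has equation −480x = 2640.
Substituting X: (-480)x + (0) = 2640, so x = -11/2.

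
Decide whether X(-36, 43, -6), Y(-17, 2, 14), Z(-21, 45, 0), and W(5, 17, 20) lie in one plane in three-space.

No

The four points are coplanar iff the 3×3 determinant with rows XY, XZ, XW is zero.
Rows: (19, -41, 20), (15, 2, 6), (41, -26, 26).
Expanding along the first row: (19)(208) − (-41)(144) + (20)(-472) = 416.
Nonzero ⇒ not coplanar.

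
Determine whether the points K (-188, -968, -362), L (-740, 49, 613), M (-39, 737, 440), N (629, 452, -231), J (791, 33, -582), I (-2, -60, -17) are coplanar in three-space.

No

The plane through K, L, M has normal n = KL × KM = (-846741, 587979, -1092693) and equation n·P = -14421498.
Checking the remaining points: n·N = -14421498, n·J = -14421498, n·I = -15009477.
Since n·I = -15009477 ≠ -14421498, I is off the plane and the points are not all coplanar.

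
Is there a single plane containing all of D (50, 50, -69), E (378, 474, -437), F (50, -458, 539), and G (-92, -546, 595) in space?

No

The four points are coplanar iff the 3×3 determinant with rows DE, DF, DG is zero.
Rows: (328, 424, -368), (0, -508, 608), (-142, -596, 664).
Expanding along the first row: (328)(25056) − (424)(86336) + (-368)(-72136) = -1842048.
Nonzero ⇒ not coplanar.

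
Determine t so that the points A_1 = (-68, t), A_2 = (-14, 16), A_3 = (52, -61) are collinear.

Collinearity: (A_1 − A_2) must be parallel to (A_3 − A_2) = (66, -77).
Cross-multiplying the components: (t − 16)·(66) = (-54)·(-77).
Solving gives t = 79.

79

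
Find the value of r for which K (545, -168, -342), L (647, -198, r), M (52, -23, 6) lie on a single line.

-414

Collinearity requires KL × KM = 0; each component is linear in r.
The x-component gives (-145)r + (-60030) = 0, so r = -414.
The remaining components then also vanish.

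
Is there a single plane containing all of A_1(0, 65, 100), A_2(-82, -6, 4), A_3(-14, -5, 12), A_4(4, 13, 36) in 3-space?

A normal to the plane through A_1, A_2, A_3 is n = A_1A_2 × A_1A_3 = (-472, -5872, 4746).
The plane has equation n·P = 92920. For A_4: n·A_4 = 92632.
92632 ≠ 92920, so A_4 is off the plane.

No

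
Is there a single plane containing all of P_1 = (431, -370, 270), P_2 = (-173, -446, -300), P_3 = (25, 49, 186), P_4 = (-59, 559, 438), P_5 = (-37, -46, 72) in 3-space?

The plane through P_1, P_2, P_3 has normal n = P_1P_2 × P_1P_3 = (245214, 180684, -283932) and equation n·P = -37827486.
Checking the remaining points: n·P_4 = -37827486, n·P_5 = -37827486.
All equal -37827486, so all 5 points lie in one plane.

Yes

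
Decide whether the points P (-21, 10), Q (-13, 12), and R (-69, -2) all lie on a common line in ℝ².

PQ = (8, 2), PR = (-48, -12).
Twice the signed area of △PQR is (8)(-12) − (2)(-48) = 0.
The triangle is degenerate (zero area), so the points are collinear.

Yes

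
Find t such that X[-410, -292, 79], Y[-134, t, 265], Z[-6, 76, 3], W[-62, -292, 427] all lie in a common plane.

-223

Normal to plane XZW: n = (128064, -167040, -128064); plane equation n·P = -13847616.
Requiring n·Y = -13847616: (-167040)t + (-51097536) = -13847616.
So t = -223.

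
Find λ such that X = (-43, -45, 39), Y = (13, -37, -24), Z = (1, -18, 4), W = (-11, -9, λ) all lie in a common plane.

25

Normal to plane XYZ: n = (1421, -812, 1160); plane equation n·P = 20677.
Requiring n·W = 20677: (1160)λ + (-8323) = 20677.
So λ = 25.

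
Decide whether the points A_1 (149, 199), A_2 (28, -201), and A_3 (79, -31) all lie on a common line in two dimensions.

A_1A_2 = (-121, -400), A_1A_3 = (-70, -230).
If collinear, A_1A_3 would be a scalar multiple of A_1A_2. But (-121)·(-230) ≠ (-400)·(-70) (difference -170), so they are not parallel; the points are not collinear.

No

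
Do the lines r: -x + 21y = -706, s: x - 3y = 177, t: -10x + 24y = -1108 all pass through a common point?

No

Intersecting r and s: solving the 2×2 system gives (x, y) = (533/6, -529/18).
Substitute into t: (-10)(533/6) + (24)(-529/18) = -4781/3.
But t requires -1108 ≠ -4781/3, so the three lines have no common point.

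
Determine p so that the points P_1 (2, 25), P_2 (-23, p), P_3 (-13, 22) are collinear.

20

Collinearity: (P_2 − P_1) must be parallel to (P_3 − P_1) = (-15, -3).
Cross-multiplying the components: (p − 25)·(-15) = (-25)·(-3).
Solving gives p = 20.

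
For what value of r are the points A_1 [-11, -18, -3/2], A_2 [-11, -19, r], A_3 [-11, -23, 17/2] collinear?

1/2

Collinearity requires A_1A_2 × A_1A_3 = 0; each component is linear in r.
The x-component gives (5)r + (-5/2) = 0, so r = 1/2.
The remaining components then also vanish.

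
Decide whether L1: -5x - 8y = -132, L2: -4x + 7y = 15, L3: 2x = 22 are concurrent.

Intersecting L1 and L2: solving the 2×2 system gives (x, y) = (12, 9).
Substitute into L3: (2)(12) + (0)(9) = 24.
But L3 requires 22 ≠ 24, so the three lines have no common point.

No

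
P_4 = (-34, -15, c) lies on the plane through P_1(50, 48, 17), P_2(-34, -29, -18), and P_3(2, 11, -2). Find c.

-16

Coplanarity requires P_1P_2 · (P_1P_3 × P_1P_4) = 0.
P_1P_2 = (-84, -77, -35), P_1P_3 = (-48, -37, -19); the triple product is linear in c with coefficient -588 and constant term -9408.
Setting it to zero: c = -16.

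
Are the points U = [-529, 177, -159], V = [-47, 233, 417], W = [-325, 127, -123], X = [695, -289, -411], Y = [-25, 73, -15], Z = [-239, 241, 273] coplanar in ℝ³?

Yes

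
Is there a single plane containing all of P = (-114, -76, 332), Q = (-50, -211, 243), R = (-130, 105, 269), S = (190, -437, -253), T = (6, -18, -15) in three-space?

The plane through P, Q, R has normal n = PQ × PR = (24614, 5456, 9424) and equation n·X = -91884.
Checking the remaining points: n·S = -91884, n·T = -91884.
All equal -91884, so all 5 points lie in one plane.

Yes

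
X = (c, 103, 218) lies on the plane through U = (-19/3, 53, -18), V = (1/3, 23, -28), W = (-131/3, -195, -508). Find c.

The plane through U, V, W has equation 12220x + 3640y − (8320/3)z = 496340/3.
Substituting X: (12220)c + (-689000/3) = 496340/3, so c = 97/3.

97/3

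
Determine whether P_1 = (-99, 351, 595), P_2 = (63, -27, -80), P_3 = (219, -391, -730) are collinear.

Yes

P_1P_2 = (162, -378, -675), P_1P_3 = (318, -742, -1325).
P_1P_2 × P_1P_3 = (0, 0, 0).
The cross product vanishes, so the three points are collinear.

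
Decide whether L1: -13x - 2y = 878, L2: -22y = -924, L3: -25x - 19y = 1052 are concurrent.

Yes

Lines aᵢx + bᵢy = cᵢ with pairwise distinct directions are concurrent exactly when det[aᵢ bᵢ cᵢ] = 0.
Here the determinant is 0.
It vanishes, so the lines are concurrent at (-74, 42).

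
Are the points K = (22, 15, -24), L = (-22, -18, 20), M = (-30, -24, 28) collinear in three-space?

KL = (-44, -33, 44), KM = (-52, -39, 52).
KL × KM = (0, 0, 0).
The cross product vanishes, so the three points are collinear.

Yes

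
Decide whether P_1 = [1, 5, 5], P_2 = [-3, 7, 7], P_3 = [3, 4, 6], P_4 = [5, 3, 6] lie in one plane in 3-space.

A normal to the plane through P_1, P_2, P_3 is n = P_1P_2 × P_1P_3 = (4, 8, 0).
The plane has equation n·P = 44. For P_4: n·P_4 = 44.
Equal, so P_4 lies in the plane and all four are coplanar.

Yes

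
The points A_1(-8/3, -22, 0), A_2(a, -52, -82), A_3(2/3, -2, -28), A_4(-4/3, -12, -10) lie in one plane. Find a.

Normal to plane A_1A_3A_4: n = (80, -4, 20/3); plane equation n·P = -376/3.
Requiring n·A_2 = -376/3: (80)a + (-1016/3) = -376/3.
So a = 8/3.

8/3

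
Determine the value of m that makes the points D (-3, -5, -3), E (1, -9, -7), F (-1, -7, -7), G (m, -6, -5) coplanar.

-2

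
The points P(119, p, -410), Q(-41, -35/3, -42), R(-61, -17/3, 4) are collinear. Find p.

-179/3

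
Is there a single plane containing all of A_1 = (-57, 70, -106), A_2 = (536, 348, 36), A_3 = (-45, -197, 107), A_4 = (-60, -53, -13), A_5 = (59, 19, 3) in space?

The plane through A_1, A_2, A_3 has normal n = A_1A_2 × A_1A_3 = (97128, -124605, -161667) and equation n·P = 2878056.
Checking the remaining points: n·A_4 = 2878056, n·A_5 = 2878056.
All equal 2878056, so all 5 points lie in one plane.

Yes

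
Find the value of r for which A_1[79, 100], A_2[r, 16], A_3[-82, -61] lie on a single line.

Collinearity: (A_2 − A_1) must be parallel to (A_3 − A_1) = (-161, -161).
Cross-multiplying the components: (r − 79)·(-161) = (-84)·(-161).
Solving gives r = -5.

-5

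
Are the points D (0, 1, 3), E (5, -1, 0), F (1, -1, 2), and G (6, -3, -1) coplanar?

With D as base: DE = (5, -2, -3), DF = (1, -2, -1), DG = (6, -4, -4).
DF × DG = (4, -2, 8).
DE · (DF × DG) = 0.
The scalar triple product vanishes, so the four points are coplanar.

Yes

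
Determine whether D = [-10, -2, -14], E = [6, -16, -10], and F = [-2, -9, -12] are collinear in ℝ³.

Yes

DE = (16, -14, 4), DF = (8, -7, 2).
Each component of DF is 1/2 times the corresponding component of DE, so DF = 1/2·DE and the points are collinear.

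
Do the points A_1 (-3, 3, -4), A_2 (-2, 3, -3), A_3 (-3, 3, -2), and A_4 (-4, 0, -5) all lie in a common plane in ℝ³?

No

The four points are coplanar iff the 3×3 determinant with rows A_1A_2, A_1A_3, A_1A_4 is zero.
Rows: (1, 0, 1), (0, 0, 2), (-1, -3, -1).
Expanding along the first row: (1)(6) − (0)(2) + (1)(0) = 6.
Nonzero ⇒ not coplanar.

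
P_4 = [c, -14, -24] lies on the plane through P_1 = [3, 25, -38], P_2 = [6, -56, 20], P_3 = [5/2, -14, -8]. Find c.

35/2

Coplanarity requires P_1P_2 · (P_1P_3 × P_1P_4) = 0.
P_1P_2 = (3, -81, 58), P_1P_3 = (-1/2, -39, 30); the triple product is linear in c with coefficient -168 and constant term 2940.
Setting it to zero: c = 35/2.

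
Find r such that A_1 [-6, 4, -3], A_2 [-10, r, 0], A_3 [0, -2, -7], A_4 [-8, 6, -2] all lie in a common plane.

8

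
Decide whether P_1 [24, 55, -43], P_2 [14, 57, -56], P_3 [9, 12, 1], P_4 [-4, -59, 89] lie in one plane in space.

No

With P_1 as base: P_1P_2 = (-10, 2, -13), P_1P_3 = (-15, -43, 44), P_1P_4 = (-28, -114, 132).
P_1P_3 × P_1P_4 = (-660, 748, 506).
P_1P_2 · (P_1P_3 × P_1P_4) = 1518.
Since 1518 ≠ 0, the four points are not coplanar.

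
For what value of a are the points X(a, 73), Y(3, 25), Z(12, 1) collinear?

The three points are collinear iff det[XY; XZ] = 0.
This determinant is linear in a: (24)a + (360) = 0, so a = -15.

-15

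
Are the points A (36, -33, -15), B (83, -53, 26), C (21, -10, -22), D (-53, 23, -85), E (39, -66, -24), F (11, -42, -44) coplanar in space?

No

The plane through A, B, C has normal n = AB × AC = (-803, -286, 781) and equation n·P = -31185.
Checking the remaining points: n·D = -30404, n·E = -31185, n·F = -31185.
Since n·D = -30404 ≠ -31185, D is off the plane and the points are not all coplanar.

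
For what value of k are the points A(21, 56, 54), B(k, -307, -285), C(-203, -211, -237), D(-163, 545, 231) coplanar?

-189

Normal to plane ACD: n = (95040, 93192, -158664); plane equation n·P = -1353264.
Requiring n·B = -1353264: (95040)k + (16609296) = -1353264.
So k = -189.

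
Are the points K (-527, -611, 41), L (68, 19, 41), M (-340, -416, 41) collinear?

KL = (595, 630, 0), KM = (187, 195, 0).
KL × KM = (0, 0, -1785).
The cross product is nonzero, so the points do not lie on one line.

No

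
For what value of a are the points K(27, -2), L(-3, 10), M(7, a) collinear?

Collinearity: (M − K) must be parallel to (L − K) = (-30, 12).
Cross-multiplying the components: (a − (-2))·(-30) = (-20)·(12).
Solving gives a = 6.

6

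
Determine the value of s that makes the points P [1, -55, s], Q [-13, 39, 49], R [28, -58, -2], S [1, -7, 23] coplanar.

-9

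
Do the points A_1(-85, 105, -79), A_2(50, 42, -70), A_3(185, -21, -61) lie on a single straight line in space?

Yes

A_1A_2 = (135, -63, 9), A_1A_3 = (270, -126, 18).
A_1A_2 × A_1A_3 = (0, 0, 0).
The cross product vanishes, so the three points are collinear.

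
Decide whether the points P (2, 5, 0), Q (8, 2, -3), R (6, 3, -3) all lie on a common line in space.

No

PQ = (6, -3, -3), PR = (4, -2, -3).
PQ × PR = (3, 6, 0).
The cross product is nonzero, so the points do not lie on one line.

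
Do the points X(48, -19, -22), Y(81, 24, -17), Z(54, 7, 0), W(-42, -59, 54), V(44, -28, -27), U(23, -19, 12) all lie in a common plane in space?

Yes

The plane through X, Y, Z has normal n = XY × XZ = (816, -696, 600) and equation n·P = 39192.
Checking the remaining points: n·W = 39192, n·V = 39192, n·U = 39192.
All equal 39192, so all 6 points lie in one plane.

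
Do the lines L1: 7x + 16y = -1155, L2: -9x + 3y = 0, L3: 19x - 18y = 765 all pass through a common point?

Intersecting L1 and L2: solving the 2×2 system gives (x, y) = (-21, -63).
Substitute into L3: (19)(-21) + (-18)(-63) = 735.
But L3 requires 765 ≠ 735, so the three lines have no common point.

No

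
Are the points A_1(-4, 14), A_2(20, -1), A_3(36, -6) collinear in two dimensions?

A_1A_2 = (24, -15), A_1A_3 = (40, -20).
If collinear, A_1A_3 would be a scalar multiple of A_1A_2. But (24)·(-20) ≠ (-15)·(40) (difference 120), so they are not parallel; the points are not collinear.

No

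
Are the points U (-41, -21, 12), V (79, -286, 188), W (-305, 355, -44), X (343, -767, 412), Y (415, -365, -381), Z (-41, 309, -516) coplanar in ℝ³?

No

The plane through U, V, W has normal n = UV × UW = (-51336, -39744, -24840) and equation n·P = 2641320.
Checking the remaining points: n·X = 2641320, n·Y = 2666160, n·Z = 2641320.
Since n·Y = 2666160 ≠ 2641320, Y is off the plane and the points are not all coplanar.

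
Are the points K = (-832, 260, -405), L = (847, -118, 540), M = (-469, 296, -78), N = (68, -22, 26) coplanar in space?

No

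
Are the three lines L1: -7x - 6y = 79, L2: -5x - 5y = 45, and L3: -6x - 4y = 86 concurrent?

Yes

Lines aᵢx + bᵢy = cᵢ with pairwise distinct directions are concurrent exactly when det[aᵢ bᵢ cᵢ] = 0.
Here the determinant is 0.
It vanishes, so the lines are concurrent at (-25, 16).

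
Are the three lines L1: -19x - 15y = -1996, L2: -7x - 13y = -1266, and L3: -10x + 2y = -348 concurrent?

Yes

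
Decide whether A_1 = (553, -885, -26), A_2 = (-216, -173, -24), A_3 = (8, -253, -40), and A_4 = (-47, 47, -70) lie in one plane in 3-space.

The four points are coplanar iff the 3×3 determinant with rows A_1A_2, A_1A_3, A_1A_4 is zero.
Rows: (-769, 712, 2), (-545, 632, -14), (-600, 932, -44).
Expanding along the first row: (-769)(-14760) − (712)(15580) + (2)(-128740) = 0.
Zero determinant ⇒ coplanar.

Yes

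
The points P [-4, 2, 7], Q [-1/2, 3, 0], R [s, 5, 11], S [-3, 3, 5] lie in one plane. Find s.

Coplanarity ⇔ det[PQ; PR; PS] = 0.
Expanding, this is linear in s: (-5)s + (-30) = 0.
So s = -6.

-6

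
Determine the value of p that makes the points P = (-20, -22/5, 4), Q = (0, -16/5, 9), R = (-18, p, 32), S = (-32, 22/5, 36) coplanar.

Normal to plane PQS: n = (-28/5, -700, 952/5); plane equation n·X = 19768/5.
Requiring n·R = 19768/5: (-700)p + (30968/5) = 19768/5.
So p = 16/5.

16/5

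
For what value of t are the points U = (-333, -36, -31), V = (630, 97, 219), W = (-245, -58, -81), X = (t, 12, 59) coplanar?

21

The points are coplanar iff UV · (UW × UX) = 0.
Expanding, this is linear in t: (-1150)t + (24150) = 0.
So t = 21.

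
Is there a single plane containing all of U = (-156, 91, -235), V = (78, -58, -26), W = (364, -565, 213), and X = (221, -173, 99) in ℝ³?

No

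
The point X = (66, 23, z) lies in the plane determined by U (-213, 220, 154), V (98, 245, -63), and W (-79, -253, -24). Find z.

A normal to the plane is n = UV × UW = (-107091, 26280, -150453).
X lies in the plane iff n · UX = 0.
This gives (-150453)z + (-11885787) = 0, so z = -79.

-79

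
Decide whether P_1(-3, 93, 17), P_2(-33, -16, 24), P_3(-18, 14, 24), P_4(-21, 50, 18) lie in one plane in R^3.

A normal to the plane through P_1, P_2, P_3 is n = P_1P_2 × P_1P_3 = (-210, 105, 735).
The plane has equation n·P = 22890. For P_4: n·P_4 = 22890.
Equal, so P_4 lies in the plane and all four are coplanar.

Yes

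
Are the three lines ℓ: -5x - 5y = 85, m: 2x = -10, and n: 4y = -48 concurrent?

Intersecting ℓ and m: solving the 2×2 system gives (x, y) = (-5, -12).
Substitute into n: (0)(-5) + (4)(-12) = -48.
This equals -48, so (-5, -12) lies on all three lines and they are concurrent.

Yes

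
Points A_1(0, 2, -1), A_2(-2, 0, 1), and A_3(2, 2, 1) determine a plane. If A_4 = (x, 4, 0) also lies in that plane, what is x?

5

A normal to the plane is n = A_1A_2 × A_1A_3 = (-4, 8, 4).
A_4 lies in the plane iff n · A_1A_4 = 0.
This gives (-4)x + (20) = 0, so x = 5.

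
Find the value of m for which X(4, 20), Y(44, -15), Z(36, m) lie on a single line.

The three points are collinear iff det[XY; XZ] = 0.
This determinant is linear in m: (40)m + (320) = 0, so m = -8.

-8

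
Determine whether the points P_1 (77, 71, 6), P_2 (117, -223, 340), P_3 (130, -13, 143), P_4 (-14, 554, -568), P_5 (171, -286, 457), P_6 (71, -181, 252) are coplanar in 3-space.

Yes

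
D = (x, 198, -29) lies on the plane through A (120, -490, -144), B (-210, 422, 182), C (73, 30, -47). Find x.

Coplanarity requires AB · (AC × AD) = 0.
AB = (-330, 912, 326), AC = (-47, 520, 97); the triple product is linear in x with coefficient -81056 and constant term 6403424.
Setting it to zero: x = 79.

79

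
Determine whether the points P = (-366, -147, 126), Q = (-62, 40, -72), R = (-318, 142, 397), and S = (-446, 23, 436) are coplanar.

With P as base: PQ = (304, 187, -198), PR = (48, 289, 271), PS = (-80, 170, 310).
PR × PS = (43520, -36560, 31280).
PQ · (PR × PS) = 199920.
Since 199920 ≠ 0, the four points are not coplanar.

No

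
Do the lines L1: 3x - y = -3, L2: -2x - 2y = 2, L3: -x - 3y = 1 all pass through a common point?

Intersecting L1 and L2: solving the 2×2 system gives (x, y) = (-1, 0).
Substitute into L3: (-1)(-1) + (-3)(0) = 1.
This equals 1, so (-1, 0) lies on all three lines and they are concurrent.

Yes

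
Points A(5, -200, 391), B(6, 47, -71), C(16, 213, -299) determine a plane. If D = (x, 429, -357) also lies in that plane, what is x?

The plane through A, B, C has equation 20376x − 4392y − 2304z = 79416.
Substituting D: (20376)x + (-1061640) = 79416, so x = 56.

56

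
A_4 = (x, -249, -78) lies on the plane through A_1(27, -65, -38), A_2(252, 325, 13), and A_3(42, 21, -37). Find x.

-133

The plane through A_1, A_2, A_3 has equation −3996x + 540y + 13500z = -655992.
Substituting A_4: (-3996)x + (-1187460) = -655992, so x = -133.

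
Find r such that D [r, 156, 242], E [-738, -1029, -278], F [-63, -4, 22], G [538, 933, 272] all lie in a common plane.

157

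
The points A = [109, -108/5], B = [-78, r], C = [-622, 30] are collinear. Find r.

Collinearity: (B − A) must be parallel to (C − A) = (-731, 258/5).
Cross-multiplying the components: (r − (-108/5))·(-731) = (-187)·(258/5).
Solving gives r = -42/5.

-42/5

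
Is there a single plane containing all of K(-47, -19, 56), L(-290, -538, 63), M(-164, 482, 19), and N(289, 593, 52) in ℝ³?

With K as base: KL = (-243, -519, 7), KM = (-117, 501, -37), KN = (336, 612, -4).
KM × KN = (20640, -12900, -239940).
KL · (KM × KN) = 0.
The scalar triple product vanishes, so the four points are coplanar.

Yes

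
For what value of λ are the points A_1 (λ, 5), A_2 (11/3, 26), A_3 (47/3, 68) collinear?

Collinearity: (A_1 − A_2) must be parallel to (A_3 − A_2) = (12, 42).
Cross-multiplying the components: (λ − 11/3)·(42) = (-21)·(12).
Solving gives λ = -7/3.

-7/3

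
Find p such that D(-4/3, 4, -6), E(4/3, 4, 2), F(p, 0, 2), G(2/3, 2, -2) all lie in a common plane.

Normal to plane DEG: n = (16, 16/3, -16/3); plane equation n·P = 32.
Requiring n·F = 32: (16)p + (-32/3) = 32.
So p = 8/3.

8/3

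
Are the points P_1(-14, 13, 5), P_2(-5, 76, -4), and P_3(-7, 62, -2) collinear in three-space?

Yes

P_1P_2 = (9, 63, -9), P_1P_3 = (7, 49, -7).
P_1P_2 × P_1P_3 = (0, 0, 0).
The cross product vanishes, so the three points are collinear.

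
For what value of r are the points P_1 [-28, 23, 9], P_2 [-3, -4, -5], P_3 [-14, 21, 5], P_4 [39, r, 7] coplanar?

Coplanarity ⇔ det[P_1P_2; P_1P_3; P_1P_4] = 0.
Expanding, this is linear in r: (-96)r + (6912) = 0.
So r = 72.

72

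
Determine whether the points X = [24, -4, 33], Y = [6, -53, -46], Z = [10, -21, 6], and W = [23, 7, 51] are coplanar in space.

A normal to the plane through X, Y, Z is n = XY × XZ = (-20, 620, -380).
The plane has equation n·P = -15500. For W: n·W = -15500.
Equal, so W lies in the plane and all four are coplanar.

Yes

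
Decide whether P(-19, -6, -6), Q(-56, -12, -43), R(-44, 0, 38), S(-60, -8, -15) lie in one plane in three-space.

No

The four points are coplanar iff the 3×3 determinant with rows PQ, PR, PS is zero.
Rows: (-37, -6, -37), (-25, 6, 44), (-41, -2, -9).
Expanding along the first row: (-37)(34) − (-6)(2029) + (-37)(296) = -36.
Nonzero ⇒ not coplanar.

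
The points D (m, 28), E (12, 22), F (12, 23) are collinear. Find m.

12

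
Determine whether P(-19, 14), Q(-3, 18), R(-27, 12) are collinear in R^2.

Yes

PQ = (16, 4), PR = (-8, -2).
Checking proportionality: PR = -1/2·PQ, so the vectors are parallel and the points are collinear.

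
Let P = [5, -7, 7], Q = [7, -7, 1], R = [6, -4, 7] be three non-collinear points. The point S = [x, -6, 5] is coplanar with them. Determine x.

6

Coplanarity requires PQ · (PR × PS) = 0.
PQ = (2, 0, -6), PR = (1, 3, 0); the triple product is linear in x with coefficient 18 and constant term -108.
Setting it to zero: x = 6.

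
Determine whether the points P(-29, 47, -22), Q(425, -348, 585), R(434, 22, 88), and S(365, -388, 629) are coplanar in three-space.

Yes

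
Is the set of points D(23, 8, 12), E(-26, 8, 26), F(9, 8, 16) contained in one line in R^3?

DE = (-49, 0, 14), DF = (-14, 0, 4).
Each component of DF is 2/7 times the corresponding component of DE, so DF = 2/7·DE and the points are collinear.

Yes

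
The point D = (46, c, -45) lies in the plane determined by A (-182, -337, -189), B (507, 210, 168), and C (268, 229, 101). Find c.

The plane through A, B, C has equation −43432x − 39160y + 143824z = -6081192.
Substituting D: (-39160)c + (-8469952) = -6081192, so c = -61.

-61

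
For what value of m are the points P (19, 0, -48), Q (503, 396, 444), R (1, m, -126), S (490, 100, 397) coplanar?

-519

Coplanarity ⇔ det[PQ; PR; PS] = 0.
Expanding, this is linear in m: (-16352)m + (-8486688) = 0.
So m = -519.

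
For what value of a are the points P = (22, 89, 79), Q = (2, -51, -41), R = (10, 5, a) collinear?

7

Collinearity requires PQ × PR = 0; each component is linear in a.
The x-component gives (-140)a + (980) = 0, so a = 7.
The remaining components then also vanish.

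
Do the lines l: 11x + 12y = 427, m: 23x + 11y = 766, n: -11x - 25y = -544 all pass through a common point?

Yes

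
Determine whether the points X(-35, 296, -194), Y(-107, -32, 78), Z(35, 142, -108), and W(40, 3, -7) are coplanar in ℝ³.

With X as base: XY = (-72, -328, 272), XZ = (70, -154, 86), XW = (75, -293, 187).
XZ × XW = (-3600, -6640, -8960).
XY · (XZ × XW) = 0.
The scalar triple product vanishes, so the four points are coplanar.

Yes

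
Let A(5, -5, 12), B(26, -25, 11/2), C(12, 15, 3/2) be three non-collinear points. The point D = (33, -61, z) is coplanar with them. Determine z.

The plane through A, B, C has equation 340x + 175y + 560z = 7545.
Substituting D: (560)z + (545) = 7545, so z = 25/2.

25/2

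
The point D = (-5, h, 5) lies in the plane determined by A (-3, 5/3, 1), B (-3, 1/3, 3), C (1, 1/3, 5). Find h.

The plane through A, B, C has equation −(8/3)x + 8y + (16/3)z = 80/3.
Substituting D: (8)h + (40) = 80/3, so h = -5/3.

-5/3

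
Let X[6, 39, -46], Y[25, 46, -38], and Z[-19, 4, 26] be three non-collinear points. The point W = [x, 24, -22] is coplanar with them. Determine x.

-9

A normal to the plane is n = XY × XZ = (784, -1568, -490).
W lies in the plane iff n · XW = 0.
This gives (784)x + (7056) = 0, so x = -9.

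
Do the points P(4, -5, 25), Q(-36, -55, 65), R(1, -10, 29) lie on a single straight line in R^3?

No

PQ = (-40, -50, 40), PR = (-3, -5, 4).
PQ × PR = (0, 40, 50).
The cross product is nonzero, so the points do not lie on one line.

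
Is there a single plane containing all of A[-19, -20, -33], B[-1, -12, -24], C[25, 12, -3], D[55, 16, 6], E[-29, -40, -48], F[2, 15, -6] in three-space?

Yes

The plane through A, B, C has normal n = AB × AC = (-48, -144, 224) and equation n·P = -3600.
Checking the remaining points: n·D = -3600, n·E = -3600, n·F = -3600.
All equal -3600, so all 6 points lie in one plane.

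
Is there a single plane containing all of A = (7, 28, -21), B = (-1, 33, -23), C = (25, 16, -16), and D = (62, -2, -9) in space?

No

With A as base: AB = (-8, 5, -2), AC = (18, -12, 5), AD = (55, -30, 12).
AC × AD = (6, 59, 120).
AB · (AC × AD) = 7.
Since 7 ≠ 0, the four points are not coplanar.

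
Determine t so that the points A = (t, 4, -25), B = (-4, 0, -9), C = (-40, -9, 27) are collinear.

12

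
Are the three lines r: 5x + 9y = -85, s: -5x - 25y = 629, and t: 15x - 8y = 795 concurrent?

No

Intersecting r and s: solving the 2×2 system gives (x, y) = (221/5, -34).
Substitute into t: (15)(221/5) + (-8)(-34) = 935.
But t requires 795 ≠ 935, so the three lines have no common point.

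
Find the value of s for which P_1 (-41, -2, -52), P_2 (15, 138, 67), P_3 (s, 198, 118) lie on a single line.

39

Direction P_1P_2 = (56, 140, 119). From the y-coordinate of P_3, the parameter along the line is τ = (198 − (-2))/140 = 10/7.
Then s = (-41) + 10/7·(56) = 39.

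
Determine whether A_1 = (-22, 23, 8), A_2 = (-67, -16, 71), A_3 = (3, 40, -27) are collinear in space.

A_1A_2 = (-45, -39, 63), A_1A_3 = (25, 17, -35).
A_1A_2 × A_1A_3 = (294, 0, 210).
The cross product is nonzero, so the points do not lie on one line.

No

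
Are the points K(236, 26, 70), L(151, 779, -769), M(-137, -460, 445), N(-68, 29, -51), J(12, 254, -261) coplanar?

No

The plane through K, L, M has normal n = KL × KM = (-125379, 344822, 322179) and equation n·P = 1928458.
Checking the remaining points: n·N = 2094481, n·J = 1991521.
Since n·N = 2094481 ≠ 1928458, N is off the plane and the points are not all coplanar.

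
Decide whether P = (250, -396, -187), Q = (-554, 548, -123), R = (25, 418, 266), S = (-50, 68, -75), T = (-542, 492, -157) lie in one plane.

No

The plane through P, Q, R has normal n = PQ × PR = (375536, 349812, -442056) and equation n·X = 38022920.
Checking the remaining points: n·S = 38164616, n·T = 37969784.
Since n·S = 38164616 ≠ 38022920, S is off the plane and the points are not all coplanar.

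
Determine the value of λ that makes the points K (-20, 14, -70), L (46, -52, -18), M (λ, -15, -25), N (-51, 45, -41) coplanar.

Coplanarity ⇔ det[KL; KM; KN] = 0.
Expanding, this is linear in λ: (3526)λ + (-31734) = 0.
So λ = 9.

9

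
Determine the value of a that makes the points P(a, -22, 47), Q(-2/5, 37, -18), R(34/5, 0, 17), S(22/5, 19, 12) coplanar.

12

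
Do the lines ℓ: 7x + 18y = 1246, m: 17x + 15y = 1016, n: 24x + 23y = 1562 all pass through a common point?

Intersecting ℓ and m: solving the 2×2 system gives (x, y) = (-2, 70).
Substitute into n: (24)(-2) + (23)(70) = 1562.
This equals 1562, so (-2, 70) lies on all three lines and they are concurrent.

Yes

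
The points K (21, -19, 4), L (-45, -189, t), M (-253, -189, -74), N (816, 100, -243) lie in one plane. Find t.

-178

Normal to plane KMN: n = (51272, -129688, 102544); plane equation n·P = 3950960.
Requiring n·L = 3950960: (102544)t + (22203792) = 3950960.
So t = -178.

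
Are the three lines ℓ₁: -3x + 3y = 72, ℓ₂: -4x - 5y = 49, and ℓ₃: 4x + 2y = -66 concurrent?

No

Intersecting ℓ₁ and ℓ₂: solving the 2×2 system gives (x, y) = (-169/9, 47/9).
Substitute into ℓ₃: (4)(-169/9) + (2)(47/9) = -194/3.
But ℓ₃ requires -66 ≠ -194/3, so the three lines have no common point.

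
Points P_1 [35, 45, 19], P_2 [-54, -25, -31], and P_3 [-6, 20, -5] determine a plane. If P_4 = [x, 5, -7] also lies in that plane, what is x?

-12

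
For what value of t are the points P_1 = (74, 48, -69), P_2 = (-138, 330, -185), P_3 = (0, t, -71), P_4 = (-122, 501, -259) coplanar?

57

Coplanarity ⇔ det[P_1P_2; P_1P_3; P_1P_4] = 0.
Expanding, this is linear in t: (17544)t + (-1000008) = 0.
So t = 57.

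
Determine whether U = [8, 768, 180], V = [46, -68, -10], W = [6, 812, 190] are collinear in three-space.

Yes

UV = (38, -836, -190), UW = (-2, 44, 10).
UV × UW = (0, 0, 0).
The cross product vanishes, so the three points are collinear.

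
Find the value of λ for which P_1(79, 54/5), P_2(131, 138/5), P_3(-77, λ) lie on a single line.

Collinearity: (P_3 − P_1) must be parallel to (P_2 − P_1) = (52, 84/5).
Cross-multiplying the components: (λ − 54/5)·(52) = (-156)·(84/5).
Solving gives λ = -198/5.

-198/5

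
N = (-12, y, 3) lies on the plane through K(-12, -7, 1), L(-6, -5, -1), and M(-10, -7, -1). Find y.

The plane through K, L, M has equation −4x + 8y − 4z = -12.
Substituting N: (8)y + (36) = -12, so y = -6.

-6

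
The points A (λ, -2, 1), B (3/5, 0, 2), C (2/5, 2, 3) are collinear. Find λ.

4/5

Collinearity requires AB × AC = 0; each component is linear in λ.
The y-component gives (1)λ + (-4/5) = 0, so λ = 4/5.
The remaining components then also vanish.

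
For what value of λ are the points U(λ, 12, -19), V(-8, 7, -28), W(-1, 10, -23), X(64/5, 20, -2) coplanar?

11/5

Coplanarity ⇔ det[UV; UW; UX] = 0.
Expanding, this is linear in λ: (-13)λ + (143/5) = 0.
So λ = 11/5.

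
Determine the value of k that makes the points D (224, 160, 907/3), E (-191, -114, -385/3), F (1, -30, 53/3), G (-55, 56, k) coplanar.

338/3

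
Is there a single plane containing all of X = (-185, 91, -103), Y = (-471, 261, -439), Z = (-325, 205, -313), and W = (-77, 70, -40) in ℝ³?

The four points are coplanar iff the 3×3 determinant with rows XY, XZ, XW is zero.
Rows: (-286, 170, -336), (-140, 114, -210), (108, -21, 63).
Expanding along the first row: (-286)(2772) − (170)(13860) + (-336)(-9372) = 0.
Zero determinant ⇒ coplanar.

Yes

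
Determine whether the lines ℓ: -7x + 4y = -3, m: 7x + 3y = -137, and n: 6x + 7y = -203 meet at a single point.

The three lines meet at one point iff the augmented coefficient matrix [aᵢ bᵢ cᵢ] has rank < 3, i.e. its determinant vanishes.
Here the determinant is -147.
Nonzero, so no common point exists.

No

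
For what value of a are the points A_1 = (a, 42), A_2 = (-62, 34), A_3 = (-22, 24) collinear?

-94

The three points are collinear iff det[A_1A_2; A_1A_3] = 0.
This determinant is linear in a: (10)a + (940) = 0, so a = -94.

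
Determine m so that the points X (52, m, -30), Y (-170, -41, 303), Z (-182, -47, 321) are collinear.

Direction YZ = (-12, -6, 18). From the x-coordinate of X, the parameter along the line is τ = (52 − (-170))/(-12) = -37/2.
Then m = (-41) + (-37/2)·(-6) = 70.

70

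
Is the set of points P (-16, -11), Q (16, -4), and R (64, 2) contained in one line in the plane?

PQ = (32, 7), PR = (80, 13).
If collinear, PR would be a scalar multiple of PQ. But (32)·(13) ≠ (7)·(80) (difference -144), so they are not parallel; the points are not collinear.

No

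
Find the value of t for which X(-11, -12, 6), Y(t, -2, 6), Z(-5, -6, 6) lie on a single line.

Collinearity requires XY × XZ = 0; each component is linear in t.
The z-component gives (6)t + (6) = 0, so t = -1.
The remaining components then also vanish.

-1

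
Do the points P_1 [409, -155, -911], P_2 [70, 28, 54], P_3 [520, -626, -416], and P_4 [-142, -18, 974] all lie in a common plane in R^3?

The four points are coplanar iff the 3×3 determinant with rows P_1P_2, P_1P_3, P_1P_4 is zero.
Rows: (-339, 183, 965), (111, -471, 495), (-551, 137, 1885).
Expanding along the first row: (-339)(-955650) − (183)(481980) + (965)(-244314) = 0.
Zero determinant ⇒ coplanar.

Yes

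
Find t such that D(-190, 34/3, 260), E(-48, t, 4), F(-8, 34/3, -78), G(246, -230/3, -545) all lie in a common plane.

Coplanarity ⇔ det[DE; DF; DG] = 0.
Expanding, this is linear in t: (-858)t + (-113828) = 0.
So t = -398/3.

-398/3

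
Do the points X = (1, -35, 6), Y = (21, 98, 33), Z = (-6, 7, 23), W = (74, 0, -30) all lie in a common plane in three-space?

Yes

The four points are coplanar iff the 3×3 determinant with rows XY, XZ, XW is zero.
Rows: (20, 133, 27), (-7, 42, 17), (73, 35, -36).
Expanding along the first row: (20)(-2107) − (133)(-989) + (27)(-3311) = 0.
Zero determinant ⇒ coplanar.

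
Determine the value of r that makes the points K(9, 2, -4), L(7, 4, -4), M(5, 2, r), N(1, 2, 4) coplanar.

Normal to plane KLN: n = (16, 16, 16); plane equation n·P = 112.
Requiring n·M = 112: (16)r + (112) = 112.
So r = 0.

0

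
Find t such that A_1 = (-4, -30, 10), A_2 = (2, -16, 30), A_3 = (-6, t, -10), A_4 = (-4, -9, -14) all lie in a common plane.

Normal to plane A_1A_2A_4: n = (-756, 144, 126); plane equation n·P = -36.
Requiring n·A_3 = -36: (144)t + (3276) = -36.
So t = -23.

-23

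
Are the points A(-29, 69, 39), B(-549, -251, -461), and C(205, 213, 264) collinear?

Yes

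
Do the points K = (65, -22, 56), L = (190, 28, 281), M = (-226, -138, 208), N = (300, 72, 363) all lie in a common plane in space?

No

A normal to the plane through K, L, M is n = KL × KM = (33700, -84475, 50).
The plane has equation n·P = 4051750. For N: n·N = 4045950.
4045950 ≠ 4051750, so N is off the plane.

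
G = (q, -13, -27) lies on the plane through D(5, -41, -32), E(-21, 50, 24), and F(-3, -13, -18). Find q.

-3

Coplanarity requires DE · (DF × DG) = 0.
DE = (-26, 91, 56), DF = (-8, 28, 14); the triple product is linear in q with coefficient -294 and constant term -882.
Setting it to zero: q = -3.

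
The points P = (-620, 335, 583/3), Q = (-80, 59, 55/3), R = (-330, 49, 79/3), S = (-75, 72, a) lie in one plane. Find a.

25

Coplanarity ⇔ det[PQ; PR; PS] = 0.
Expanding, this is linear in a: (-74400)a + (1860000) = 0.
So a = 25.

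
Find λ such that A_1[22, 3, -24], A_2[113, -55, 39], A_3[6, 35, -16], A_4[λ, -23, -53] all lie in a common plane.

Normal to plane A_1A_2A_3: n = (-2480, -1736, 1984); plane equation n·P = -107384.
Requiring n·A_4 = -107384: (-2480)λ + (-65224) = -107384.
So λ = 17.

17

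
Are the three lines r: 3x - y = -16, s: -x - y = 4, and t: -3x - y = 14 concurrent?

The three lines meet at one point iff the augmented coefficient matrix [aᵢ bᵢ cᵢ] has rank < 3, i.e. its determinant vanishes.
Here the determinant is 0.
It vanishes, so the lines are concurrent at (-5, 1).

Yes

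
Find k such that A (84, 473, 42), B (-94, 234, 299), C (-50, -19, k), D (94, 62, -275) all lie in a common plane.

Normal to plane ABD: n = (181390, -53856, 75548); plane equation n·P = -7064112.
Requiring n·C = -7064112: (75548)k + (-8046236) = -7064112.
So k = 13.

13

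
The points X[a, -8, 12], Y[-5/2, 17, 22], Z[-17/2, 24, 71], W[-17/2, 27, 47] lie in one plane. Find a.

The points are coplanar iff XY · (XZ × XW) = 0.
Expanding, this is linear in a: (315)a + (-5985/2) = 0.
So a = 19/2.

19/2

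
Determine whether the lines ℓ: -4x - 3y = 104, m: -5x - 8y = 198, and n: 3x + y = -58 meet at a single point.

Yes

Lines aᵢx + bᵢy = cᵢ with pairwise distinct directions are concurrent exactly when det[aᵢ bᵢ cᵢ] = 0.
Here the determinant is 0.
It vanishes, so the lines are concurrent at (-14, -16).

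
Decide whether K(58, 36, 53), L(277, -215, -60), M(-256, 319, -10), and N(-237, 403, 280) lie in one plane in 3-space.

No

A normal to the plane through K, L, M is n = KL × KM = (47792, 49279, -16837).
The plane has equation n·P = 3653619. For N: n·N = 3818373.
3818373 ≠ 3653619, so N is off the plane.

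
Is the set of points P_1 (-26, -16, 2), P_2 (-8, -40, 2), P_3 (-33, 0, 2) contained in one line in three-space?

P_1P_2 = (18, -24, 0), P_1P_3 = (-7, 16, 0).
P_1P_2 × P_1P_3 = (0, 0, 120).
The cross product is nonzero, so the points do not lie on one line.

No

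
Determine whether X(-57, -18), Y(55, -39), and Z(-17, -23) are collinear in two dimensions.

No

XY = (112, -21), XZ = (40, -5).
Twice the signed area of △XYZ is (112)(-5) − (-21)(40) = 280.
The area is nonzero, so the three points are not collinear.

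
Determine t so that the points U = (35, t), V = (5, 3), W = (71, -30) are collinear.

-12

The three points are collinear iff det[UV; UW] = 0.
This determinant is linear in t: (66)t + (792) = 0, so t = -12.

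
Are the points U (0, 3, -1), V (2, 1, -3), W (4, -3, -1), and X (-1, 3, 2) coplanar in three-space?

A normal to the plane through U, V, W is n = UV × UW = (-12, -8, -4).
The plane has equation n·P = -20. For X: n·X = -20.
Equal, so X lies in the plane and all four are coplanar.

Yes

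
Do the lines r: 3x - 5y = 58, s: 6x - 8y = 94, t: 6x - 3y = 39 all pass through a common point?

Lines aᵢx + bᵢy = cᵢ with pairwise distinct directions are concurrent exactly when det[aᵢ bᵢ cᵢ] = 0.
Here the determinant is 0.
It vanishes, so the lines are concurrent at (1, -11).

Yes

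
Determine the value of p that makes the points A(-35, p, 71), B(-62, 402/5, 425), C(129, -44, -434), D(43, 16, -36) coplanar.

-99/5

The points are coplanar iff AB · (AC × AD) = 0.
Expanding, this is linear in p: (2144)p + (212256/5) = 0.
So p = -99/5.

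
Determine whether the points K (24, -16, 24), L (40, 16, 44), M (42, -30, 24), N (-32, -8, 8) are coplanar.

Yes

A normal to the plane through K, L, M is n = KL × KM = (280, 360, -800).
The plane has equation n·P = -18240. For N: n·N = -18240.
Equal, so N lies in the plane and all four are coplanar.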